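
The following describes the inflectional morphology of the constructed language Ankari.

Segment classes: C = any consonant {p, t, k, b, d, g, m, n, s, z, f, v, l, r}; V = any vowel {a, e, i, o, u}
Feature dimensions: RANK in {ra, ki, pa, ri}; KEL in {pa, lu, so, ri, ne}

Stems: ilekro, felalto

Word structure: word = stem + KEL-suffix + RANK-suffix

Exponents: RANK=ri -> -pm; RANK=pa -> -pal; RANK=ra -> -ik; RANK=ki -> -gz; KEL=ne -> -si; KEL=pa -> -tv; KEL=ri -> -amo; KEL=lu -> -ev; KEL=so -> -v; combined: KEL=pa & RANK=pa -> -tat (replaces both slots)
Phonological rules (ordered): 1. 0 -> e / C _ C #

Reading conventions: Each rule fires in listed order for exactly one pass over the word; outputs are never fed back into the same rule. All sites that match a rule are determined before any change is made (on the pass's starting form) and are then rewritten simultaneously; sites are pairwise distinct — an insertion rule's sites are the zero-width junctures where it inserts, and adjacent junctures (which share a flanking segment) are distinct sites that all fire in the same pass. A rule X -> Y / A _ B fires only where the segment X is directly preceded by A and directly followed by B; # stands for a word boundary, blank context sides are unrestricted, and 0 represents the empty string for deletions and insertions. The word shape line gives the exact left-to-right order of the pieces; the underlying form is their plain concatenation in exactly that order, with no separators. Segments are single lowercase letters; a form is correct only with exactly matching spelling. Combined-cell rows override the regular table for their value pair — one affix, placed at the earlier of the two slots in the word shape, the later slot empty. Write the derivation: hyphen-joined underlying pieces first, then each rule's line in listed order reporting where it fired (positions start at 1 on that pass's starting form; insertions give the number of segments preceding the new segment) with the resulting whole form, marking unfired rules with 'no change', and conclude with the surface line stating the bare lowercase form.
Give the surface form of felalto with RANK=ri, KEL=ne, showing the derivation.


underlying: felalto-si-pm
1. 0 -> e / C _ C #: inserts after position(s) 10: felaltosipem
surface: felaltosipem


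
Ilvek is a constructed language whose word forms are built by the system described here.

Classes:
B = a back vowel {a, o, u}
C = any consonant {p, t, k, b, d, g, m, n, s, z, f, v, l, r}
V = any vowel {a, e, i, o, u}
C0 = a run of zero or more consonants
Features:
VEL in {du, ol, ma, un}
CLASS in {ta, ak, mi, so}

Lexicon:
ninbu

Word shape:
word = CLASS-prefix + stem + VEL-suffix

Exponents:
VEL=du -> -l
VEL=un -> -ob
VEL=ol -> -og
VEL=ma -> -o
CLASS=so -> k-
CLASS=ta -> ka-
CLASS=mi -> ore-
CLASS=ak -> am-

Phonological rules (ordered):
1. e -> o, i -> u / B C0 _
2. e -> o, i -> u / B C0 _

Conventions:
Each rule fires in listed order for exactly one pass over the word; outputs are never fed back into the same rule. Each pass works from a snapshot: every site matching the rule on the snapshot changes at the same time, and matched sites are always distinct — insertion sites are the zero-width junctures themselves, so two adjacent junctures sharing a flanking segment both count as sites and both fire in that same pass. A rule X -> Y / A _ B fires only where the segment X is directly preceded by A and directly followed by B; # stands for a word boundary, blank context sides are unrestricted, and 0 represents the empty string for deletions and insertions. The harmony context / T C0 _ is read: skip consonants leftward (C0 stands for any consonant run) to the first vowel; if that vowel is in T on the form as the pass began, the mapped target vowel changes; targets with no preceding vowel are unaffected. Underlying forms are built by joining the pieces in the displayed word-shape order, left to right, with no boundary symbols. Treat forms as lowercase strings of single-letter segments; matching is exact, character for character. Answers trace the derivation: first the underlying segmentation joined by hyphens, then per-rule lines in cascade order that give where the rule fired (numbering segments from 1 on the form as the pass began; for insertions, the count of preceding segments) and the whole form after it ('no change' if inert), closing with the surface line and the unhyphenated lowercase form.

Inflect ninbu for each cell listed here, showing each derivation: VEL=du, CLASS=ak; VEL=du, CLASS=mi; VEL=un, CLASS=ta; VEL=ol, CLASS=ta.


cell VEL=du, CLASS=ak:
underlying: am-ninbu-l
1. e -> o, i -> u / B C0 _: fires at position(s) 4: amnunbul
2. e -> o, i -> u / B C0 _: no change
surface: amnunbul

cell VEL=du, CLASS=mi:
underlying: ore-ninbu-l
1. e -> o, i -> u / B C0 _: fires at position(s) 3: oroninbul
2. e -> o, i -> u / B C0 _: fires at position(s) 5: oronunbul
surface: oronunbul

cell VEL=un, CLASS=ta:
underlying: ka-ninbu-ob
1. e -> o, i -> u / B C0 _: fires at position(s) 4: kanunbuob
2. e -> o, i -> u / B C0 _: no change
surface: kanunbuob

cell VEL=ol, CLASS=ta:
underlying: ka-ninbu-og
1. e -> o, i -> u / B C0 _: fires at position(s) 4: kanunbuog
2. e -> o, i -> u / B C0 _: no change
surface: kanunbuog


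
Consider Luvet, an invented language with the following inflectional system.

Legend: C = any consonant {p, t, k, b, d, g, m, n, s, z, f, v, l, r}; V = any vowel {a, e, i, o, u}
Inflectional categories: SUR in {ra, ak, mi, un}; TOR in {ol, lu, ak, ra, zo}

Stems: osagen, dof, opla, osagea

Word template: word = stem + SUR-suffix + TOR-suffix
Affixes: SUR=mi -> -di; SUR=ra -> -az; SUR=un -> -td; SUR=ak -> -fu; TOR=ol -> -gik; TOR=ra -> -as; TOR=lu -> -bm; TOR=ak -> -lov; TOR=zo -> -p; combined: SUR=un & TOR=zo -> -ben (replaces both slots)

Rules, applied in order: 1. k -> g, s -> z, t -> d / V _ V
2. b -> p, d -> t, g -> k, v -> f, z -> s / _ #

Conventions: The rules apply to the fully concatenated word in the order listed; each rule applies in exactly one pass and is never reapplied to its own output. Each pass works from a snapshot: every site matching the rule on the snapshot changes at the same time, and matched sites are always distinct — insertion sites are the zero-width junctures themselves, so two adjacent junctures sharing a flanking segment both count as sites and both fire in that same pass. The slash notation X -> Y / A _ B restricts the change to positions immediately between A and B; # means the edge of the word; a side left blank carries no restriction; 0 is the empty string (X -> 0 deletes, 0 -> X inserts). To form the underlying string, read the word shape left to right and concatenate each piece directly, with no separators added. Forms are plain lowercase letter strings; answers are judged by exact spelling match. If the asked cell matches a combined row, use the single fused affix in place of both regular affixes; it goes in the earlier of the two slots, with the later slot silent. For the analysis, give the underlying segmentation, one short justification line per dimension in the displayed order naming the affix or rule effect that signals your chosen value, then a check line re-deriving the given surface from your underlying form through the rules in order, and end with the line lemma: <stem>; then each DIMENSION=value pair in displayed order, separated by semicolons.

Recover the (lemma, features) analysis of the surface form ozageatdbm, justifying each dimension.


underlying: osagea-td-bm
SUR=un - signalled by the affix -td
TOR=lu - signalled by the affix -bm
check: osageatdbm -> ozageatdbm -> ozageatdbm
lemma: osagea; SUR=un; TOR=lu


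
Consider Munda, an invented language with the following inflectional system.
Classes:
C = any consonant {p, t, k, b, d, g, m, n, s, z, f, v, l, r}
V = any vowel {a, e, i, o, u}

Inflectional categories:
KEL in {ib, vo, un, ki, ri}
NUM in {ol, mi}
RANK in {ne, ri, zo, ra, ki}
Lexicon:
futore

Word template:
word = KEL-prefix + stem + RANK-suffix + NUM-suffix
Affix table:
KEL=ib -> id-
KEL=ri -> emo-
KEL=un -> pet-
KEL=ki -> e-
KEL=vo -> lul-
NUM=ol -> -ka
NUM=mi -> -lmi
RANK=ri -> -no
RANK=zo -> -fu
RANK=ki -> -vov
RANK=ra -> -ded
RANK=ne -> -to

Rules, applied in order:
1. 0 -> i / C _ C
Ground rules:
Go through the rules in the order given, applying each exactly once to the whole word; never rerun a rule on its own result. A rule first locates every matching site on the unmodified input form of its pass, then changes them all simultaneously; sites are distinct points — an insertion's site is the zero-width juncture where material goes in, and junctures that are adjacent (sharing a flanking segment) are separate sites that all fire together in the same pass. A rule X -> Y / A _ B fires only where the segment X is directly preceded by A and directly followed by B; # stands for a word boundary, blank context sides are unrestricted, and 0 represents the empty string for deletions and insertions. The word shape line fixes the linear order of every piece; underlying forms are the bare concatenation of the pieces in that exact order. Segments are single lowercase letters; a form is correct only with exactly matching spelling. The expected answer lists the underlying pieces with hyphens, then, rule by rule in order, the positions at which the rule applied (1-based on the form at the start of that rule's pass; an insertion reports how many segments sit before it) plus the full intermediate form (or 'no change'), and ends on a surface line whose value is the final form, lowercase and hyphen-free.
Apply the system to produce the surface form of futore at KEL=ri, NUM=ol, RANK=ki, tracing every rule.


underlying: emo-futore-vov-ka
1. 0 -> i / C _ C: inserts after position(s) 12: emofutorevovika
surface: emofutorevovika


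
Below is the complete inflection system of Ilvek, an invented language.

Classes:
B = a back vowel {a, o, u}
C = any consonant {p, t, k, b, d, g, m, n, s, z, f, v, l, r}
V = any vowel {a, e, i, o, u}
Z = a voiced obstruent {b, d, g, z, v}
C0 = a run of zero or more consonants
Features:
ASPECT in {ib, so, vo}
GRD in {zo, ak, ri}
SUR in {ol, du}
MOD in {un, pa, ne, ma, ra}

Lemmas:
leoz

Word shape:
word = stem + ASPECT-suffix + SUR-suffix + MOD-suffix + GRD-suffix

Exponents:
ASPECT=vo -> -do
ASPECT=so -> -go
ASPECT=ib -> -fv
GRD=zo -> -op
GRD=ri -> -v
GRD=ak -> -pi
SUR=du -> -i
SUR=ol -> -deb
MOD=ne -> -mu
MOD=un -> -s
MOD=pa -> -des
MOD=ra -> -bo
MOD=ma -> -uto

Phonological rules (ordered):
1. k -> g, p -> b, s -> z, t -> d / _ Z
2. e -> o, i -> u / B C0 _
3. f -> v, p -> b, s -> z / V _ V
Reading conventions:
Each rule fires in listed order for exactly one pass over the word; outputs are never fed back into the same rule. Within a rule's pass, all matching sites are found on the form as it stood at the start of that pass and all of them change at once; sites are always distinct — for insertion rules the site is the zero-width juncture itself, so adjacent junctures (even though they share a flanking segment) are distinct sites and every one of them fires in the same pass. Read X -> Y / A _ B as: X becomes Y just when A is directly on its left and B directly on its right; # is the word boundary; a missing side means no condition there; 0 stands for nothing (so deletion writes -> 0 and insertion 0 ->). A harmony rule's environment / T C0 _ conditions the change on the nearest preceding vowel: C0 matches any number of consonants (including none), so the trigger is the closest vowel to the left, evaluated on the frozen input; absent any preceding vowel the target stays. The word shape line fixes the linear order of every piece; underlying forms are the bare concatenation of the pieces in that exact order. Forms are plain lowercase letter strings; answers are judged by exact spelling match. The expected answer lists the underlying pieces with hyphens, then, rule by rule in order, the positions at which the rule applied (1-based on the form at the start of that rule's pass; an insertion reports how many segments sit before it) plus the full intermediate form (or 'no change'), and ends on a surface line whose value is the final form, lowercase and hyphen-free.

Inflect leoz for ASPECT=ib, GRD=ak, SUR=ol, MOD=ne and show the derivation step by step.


underlying: leoz-fv-deb-mu-pi
1. k -> g, p -> b, s -> z, t -> d / _ Z: no change
2. e -> o, i -> u / B C0 _: fires at position(s) 8, 13: leozfvdobmupu
3. f -> v, p -> b, s -> z / V _ V: fires at position(s) 12: leozfvdobmubu
surface: leozfvdobmubu


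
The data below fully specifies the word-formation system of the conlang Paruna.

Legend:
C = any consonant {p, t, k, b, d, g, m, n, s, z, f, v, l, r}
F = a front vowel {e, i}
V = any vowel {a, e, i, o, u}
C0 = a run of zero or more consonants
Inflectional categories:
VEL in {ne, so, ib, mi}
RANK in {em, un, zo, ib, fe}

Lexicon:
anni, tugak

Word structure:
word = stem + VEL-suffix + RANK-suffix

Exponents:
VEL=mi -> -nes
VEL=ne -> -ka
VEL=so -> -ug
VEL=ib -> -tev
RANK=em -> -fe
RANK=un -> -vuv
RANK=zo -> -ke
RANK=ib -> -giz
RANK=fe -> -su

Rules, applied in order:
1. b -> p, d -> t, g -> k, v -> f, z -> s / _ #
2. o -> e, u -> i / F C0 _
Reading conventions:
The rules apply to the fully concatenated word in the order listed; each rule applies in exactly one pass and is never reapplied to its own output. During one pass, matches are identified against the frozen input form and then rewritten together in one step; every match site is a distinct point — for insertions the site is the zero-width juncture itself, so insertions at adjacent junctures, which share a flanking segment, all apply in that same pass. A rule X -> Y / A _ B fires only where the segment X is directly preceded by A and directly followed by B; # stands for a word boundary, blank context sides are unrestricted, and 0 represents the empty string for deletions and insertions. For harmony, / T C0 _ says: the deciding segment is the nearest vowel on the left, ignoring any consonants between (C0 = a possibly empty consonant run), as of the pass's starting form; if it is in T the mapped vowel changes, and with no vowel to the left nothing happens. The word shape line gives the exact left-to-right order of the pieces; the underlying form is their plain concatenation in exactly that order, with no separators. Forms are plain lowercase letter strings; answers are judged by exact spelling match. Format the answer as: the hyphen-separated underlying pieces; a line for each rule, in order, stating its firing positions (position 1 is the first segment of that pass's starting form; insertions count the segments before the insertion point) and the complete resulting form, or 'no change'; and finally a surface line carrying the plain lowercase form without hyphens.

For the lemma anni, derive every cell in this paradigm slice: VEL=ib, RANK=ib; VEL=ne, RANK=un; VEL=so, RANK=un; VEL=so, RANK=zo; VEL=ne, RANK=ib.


cell VEL=ib, RANK=ib:
underlying: anni-tev-giz
1. b -> p, d -> t, g -> k, v -> f, z -> s / _ #: fires at position(s) 10: annitevgis
2. o -> e, u -> i / F C0 _: no change
surface: annitevgis

cell VEL=ne, RANK=un:
underlying: anni-ka-vuv
1. b -> p, d -> t, g -> k, v -> f, z -> s / _ #: fires at position(s) 9: annikavuf
2. o -> e, u -> i / F C0 _: no change
surface: annikavuf

cell VEL=so, RANK=un:
underlying: anni-ug-vuv
1. b -> p, d -> t, g -> k, v -> f, z -> s / _ #: fires at position(s) 9: anniugvuf
2. o -> e, u -> i / F C0 _: fires at position(s) 5: anniigvuf
surface: anniigvuf

cell VEL=so, RANK=zo:
underlying: anni-ug-ke
1. b -> p, d -> t, g -> k, v -> f, z -> s / _ #: no change
2. o -> e, u -> i / F C0 _: fires at position(s) 5: anniigke
surface: anniigke

cell VEL=ne, RANK=ib:
underlying: anni-ka-giz
1. b -> p, d -> t, g -> k, v -> f, z -> s / _ #: fires at position(s) 9: annikagis
2. o -> e, u -> i / F C0 _: no change
surface: annikagis


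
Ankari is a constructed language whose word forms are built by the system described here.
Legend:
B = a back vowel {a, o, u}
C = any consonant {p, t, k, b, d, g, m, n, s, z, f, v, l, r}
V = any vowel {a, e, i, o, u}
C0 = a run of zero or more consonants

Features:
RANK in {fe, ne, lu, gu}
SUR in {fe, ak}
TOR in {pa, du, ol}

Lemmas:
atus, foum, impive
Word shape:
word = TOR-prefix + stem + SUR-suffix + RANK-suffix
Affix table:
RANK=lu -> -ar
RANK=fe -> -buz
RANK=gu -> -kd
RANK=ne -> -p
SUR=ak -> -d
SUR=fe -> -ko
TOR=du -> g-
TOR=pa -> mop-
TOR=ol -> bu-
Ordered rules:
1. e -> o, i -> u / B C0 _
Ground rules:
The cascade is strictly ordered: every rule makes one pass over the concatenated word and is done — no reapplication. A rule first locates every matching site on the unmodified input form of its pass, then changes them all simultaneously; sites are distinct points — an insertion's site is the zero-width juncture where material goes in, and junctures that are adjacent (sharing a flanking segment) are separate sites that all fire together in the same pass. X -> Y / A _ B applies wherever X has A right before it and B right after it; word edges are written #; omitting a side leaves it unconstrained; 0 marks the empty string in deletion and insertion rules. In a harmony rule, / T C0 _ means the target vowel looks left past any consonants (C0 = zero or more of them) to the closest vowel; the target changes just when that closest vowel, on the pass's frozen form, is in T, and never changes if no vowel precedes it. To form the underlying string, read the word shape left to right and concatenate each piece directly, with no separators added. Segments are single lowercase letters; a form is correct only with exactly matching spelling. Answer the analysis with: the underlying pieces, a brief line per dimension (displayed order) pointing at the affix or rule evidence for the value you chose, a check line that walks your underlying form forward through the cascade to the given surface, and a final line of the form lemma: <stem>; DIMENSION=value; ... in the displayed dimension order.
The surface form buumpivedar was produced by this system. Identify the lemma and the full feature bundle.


underlying: bu-impive-d-ar
RANK=lu - signalled by the affix -ar
SUR=ak - signalled by the affix -d
TOR=ol - signalled by the affix bu-
check: buimpivedar -> buumpivedar
lemma: impive; RANK=lu; SUR=ak; TOR=ol


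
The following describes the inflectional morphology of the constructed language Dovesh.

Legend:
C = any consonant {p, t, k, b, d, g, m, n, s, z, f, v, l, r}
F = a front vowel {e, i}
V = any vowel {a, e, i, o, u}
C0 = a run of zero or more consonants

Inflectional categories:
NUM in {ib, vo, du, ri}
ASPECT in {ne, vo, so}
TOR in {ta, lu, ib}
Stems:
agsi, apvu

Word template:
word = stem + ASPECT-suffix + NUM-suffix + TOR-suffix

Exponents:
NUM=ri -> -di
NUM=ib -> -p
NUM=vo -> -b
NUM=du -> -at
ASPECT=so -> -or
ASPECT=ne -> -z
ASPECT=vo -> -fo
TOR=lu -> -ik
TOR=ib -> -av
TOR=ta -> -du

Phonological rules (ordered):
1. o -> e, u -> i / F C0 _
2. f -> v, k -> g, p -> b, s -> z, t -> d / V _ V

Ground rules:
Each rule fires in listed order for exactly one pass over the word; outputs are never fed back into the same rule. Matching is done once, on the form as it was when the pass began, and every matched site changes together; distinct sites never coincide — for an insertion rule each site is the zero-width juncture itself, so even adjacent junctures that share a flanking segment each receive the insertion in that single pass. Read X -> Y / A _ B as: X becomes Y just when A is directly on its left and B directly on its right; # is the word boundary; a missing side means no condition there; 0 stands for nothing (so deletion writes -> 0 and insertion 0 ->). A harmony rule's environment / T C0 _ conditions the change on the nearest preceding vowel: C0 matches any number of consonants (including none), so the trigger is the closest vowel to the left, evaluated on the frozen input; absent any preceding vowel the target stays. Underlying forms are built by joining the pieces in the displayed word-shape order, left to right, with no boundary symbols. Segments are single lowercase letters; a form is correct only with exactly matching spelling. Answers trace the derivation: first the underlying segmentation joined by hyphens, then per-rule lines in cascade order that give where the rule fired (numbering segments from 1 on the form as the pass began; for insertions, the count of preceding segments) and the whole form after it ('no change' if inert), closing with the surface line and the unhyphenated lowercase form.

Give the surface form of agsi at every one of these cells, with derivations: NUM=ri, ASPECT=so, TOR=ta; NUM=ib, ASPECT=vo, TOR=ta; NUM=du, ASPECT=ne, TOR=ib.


cell NUM=ri, ASPECT=so, TOR=ta:
underlying: agsi-or-di-du
1. o -> e, u -> i / F C0 _: fires at position(s) 5, 10: agsierdidi
2. f -> v, k -> g, p -> b, s -> z, t -> d / V _ V: no change
surface: agsierdidi

cell NUM=ib, ASPECT=vo, TOR=ta:
underlying: agsi-fo-p-du
1. o -> e, u -> i / F C0 _: fires at position(s) 6: agsifepdu
2. f -> v, k -> g, p -> b, s -> z, t -> d / V _ V: fires at position(s) 5: agsivepdu
surface: agsivepdu

cell NUM=du, ASPECT=ne, TOR=ib:
underlying: agsi-z-at-av
1. o -> e, u -> i / F C0 _: no change
2. f -> v, k -> g, p -> b, s -> z, t -> d / V _ V: fires at position(s) 7: agsizadav
surface: agsizadav


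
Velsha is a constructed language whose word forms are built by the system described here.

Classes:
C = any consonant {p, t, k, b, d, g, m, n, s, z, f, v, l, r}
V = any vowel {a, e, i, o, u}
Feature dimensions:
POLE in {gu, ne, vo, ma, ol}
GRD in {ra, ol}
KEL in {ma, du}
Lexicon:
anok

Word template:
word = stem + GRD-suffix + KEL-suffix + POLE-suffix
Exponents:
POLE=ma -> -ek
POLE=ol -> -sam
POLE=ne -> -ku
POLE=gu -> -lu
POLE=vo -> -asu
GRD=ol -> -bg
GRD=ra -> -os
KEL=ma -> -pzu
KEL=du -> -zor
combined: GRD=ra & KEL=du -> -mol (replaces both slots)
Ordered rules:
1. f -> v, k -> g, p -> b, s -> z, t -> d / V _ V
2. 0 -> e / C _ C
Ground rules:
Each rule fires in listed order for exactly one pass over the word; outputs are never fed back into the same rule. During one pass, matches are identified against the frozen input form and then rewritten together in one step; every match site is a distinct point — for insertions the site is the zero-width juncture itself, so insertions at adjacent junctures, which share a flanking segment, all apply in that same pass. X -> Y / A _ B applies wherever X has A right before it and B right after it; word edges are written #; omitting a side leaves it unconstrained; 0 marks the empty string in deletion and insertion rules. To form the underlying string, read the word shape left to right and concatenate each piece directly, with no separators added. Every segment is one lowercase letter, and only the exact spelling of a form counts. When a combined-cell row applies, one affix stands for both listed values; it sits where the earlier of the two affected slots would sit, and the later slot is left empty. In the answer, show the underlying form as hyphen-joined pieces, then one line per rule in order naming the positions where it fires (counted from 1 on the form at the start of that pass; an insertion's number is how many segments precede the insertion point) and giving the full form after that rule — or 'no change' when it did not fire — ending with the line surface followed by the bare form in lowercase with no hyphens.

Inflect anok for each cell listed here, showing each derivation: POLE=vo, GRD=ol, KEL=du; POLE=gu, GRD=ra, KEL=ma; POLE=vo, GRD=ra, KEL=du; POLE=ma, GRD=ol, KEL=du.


cell POLE=vo, GRD=ol, KEL=du:
underlying: anok-bg-zor-asu
1. f -> v, k -> g, p -> b, s -> z, t -> d / V _ V: fires at position(s) 11: anokbgzorazu
2. 0 -> e / C _ C: inserts after position(s) 4, 5, 6: anokebegezorazu
surface: anokebegezorazu

cell POLE=gu, GRD=ra, KEL=ma:
underlying: anok-os-pzu-lu
1. f -> v, k -> g, p -> b, s -> z, t -> d / V _ V: fires at position(s) 4: anogospzulu
2. 0 -> e / C _ C: inserts after position(s) 6, 7: anogosepezulu
surface: anogosepezulu

cell POLE=vo, GRD=ra, KEL=du:
underlying: anok-mol-asu
1. f -> v, k -> g, p -> b, s -> z, t -> d / V _ V: fires at position(s) 9: anokmolazu
2. 0 -> e / C _ C: inserts after position(s) 4: anokemolazu
surface: anokemolazu

cell POLE=ma, GRD=ol, KEL=du:
underlying: anok-bg-zor-ek
1. f -> v, k -> g, p -> b, s -> z, t -> d / V _ V: no change
2. 0 -> e / C _ C: inserts after position(s) 4, 5, 6: anokebegezorek
surface: anokebegezorek


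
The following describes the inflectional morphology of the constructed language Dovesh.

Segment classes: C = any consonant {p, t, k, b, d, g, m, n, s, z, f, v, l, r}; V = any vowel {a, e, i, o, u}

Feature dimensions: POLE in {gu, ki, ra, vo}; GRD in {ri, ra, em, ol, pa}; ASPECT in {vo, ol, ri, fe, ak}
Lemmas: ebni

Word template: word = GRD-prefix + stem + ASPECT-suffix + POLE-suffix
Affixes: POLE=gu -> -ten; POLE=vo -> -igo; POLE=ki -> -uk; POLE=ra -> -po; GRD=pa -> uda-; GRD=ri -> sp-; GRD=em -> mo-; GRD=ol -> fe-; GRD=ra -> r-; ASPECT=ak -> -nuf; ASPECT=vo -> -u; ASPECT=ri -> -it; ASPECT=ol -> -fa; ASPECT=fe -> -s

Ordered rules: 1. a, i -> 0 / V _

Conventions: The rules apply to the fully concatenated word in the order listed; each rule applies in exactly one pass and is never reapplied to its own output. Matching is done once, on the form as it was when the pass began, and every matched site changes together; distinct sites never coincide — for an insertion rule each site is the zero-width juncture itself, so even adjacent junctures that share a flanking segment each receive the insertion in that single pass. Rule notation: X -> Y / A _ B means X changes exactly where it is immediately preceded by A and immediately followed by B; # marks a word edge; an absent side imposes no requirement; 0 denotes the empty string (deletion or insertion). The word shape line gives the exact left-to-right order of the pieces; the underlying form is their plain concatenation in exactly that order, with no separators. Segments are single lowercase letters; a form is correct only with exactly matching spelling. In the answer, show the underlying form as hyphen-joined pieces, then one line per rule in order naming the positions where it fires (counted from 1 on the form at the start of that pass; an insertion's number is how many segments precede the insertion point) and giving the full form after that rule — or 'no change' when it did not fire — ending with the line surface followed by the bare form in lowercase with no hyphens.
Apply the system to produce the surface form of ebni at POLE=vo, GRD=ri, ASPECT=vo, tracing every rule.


underlying: sp-ebni-u-igo
1. a, i -> 0 / V _: fires at position(s) 8: spebniugo
surface: spebniugo


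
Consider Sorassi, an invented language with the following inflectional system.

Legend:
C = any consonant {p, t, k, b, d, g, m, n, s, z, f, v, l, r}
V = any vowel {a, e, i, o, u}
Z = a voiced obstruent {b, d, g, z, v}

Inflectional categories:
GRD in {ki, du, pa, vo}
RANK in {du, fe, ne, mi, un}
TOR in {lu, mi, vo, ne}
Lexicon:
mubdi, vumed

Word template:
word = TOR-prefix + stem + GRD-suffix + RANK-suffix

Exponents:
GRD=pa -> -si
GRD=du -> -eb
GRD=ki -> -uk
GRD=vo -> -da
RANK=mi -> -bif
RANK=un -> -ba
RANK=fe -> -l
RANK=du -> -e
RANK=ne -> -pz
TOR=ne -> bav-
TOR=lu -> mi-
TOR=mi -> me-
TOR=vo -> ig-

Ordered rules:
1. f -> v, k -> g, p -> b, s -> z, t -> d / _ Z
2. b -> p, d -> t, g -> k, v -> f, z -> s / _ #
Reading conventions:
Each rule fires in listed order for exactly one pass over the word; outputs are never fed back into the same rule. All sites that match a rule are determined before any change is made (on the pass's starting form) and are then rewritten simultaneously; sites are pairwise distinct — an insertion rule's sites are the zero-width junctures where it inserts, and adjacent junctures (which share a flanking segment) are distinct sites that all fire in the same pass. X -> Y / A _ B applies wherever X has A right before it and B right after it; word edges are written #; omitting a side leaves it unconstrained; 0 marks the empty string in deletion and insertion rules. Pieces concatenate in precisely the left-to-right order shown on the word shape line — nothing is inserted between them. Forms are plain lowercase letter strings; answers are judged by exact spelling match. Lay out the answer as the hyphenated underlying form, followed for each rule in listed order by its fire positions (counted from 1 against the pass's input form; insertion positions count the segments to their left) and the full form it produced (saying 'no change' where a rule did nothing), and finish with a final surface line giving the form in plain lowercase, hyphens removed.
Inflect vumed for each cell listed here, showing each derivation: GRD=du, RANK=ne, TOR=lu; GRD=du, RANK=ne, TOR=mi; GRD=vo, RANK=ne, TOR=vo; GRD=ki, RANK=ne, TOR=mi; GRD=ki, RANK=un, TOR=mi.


cell GRD=du, RANK=ne, TOR=lu:
underlying: mi-vumed-eb-pz
1. f -> v, k -> g, p -> b, s -> z, t -> d / _ Z: fires at position(s) 10: mivumedebbz
2. b -> p, d -> t, g -> k, v -> f, z -> s / _ #: fires at position(s) 11: mivumedebbs
surface: mivumedebbs

cell GRD=du, RANK=ne, TOR=mi:
underlying: me-vumed-eb-pz
1. f -> v, k -> g, p -> b, s -> z, t -> d / _ Z: fires at position(s) 10: mevumedebbz
2. b -> p, d -> t, g -> k, v -> f, z -> s / _ #: fires at position(s) 11: mevumedebbs
surface: mevumedebbs

cell GRD=vo, RANK=ne, TOR=vo:
underlying: ig-vumed-da-pz
1. f -> v, k -> g, p -> b, s -> z, t -> d / _ Z: fires at position(s) 10: igvumeddabz
2. b -> p, d -> t, g -> k, v -> f, z -> s / _ #: fires at position(s) 11: igvumeddabs
surface: igvumeddabs

cell GRD=ki, RANK=ne, TOR=mi:
underlying: me-vumed-uk-pz
1. f -> v, k -> g, p -> b, s -> z, t -> d / _ Z: fires at position(s) 10: mevumedukbz
2. b -> p, d -> t, g -> k, v -> f, z -> s / _ #: fires at position(s) 11: mevumedukbs
surface: mevumedukbs

cell GRD=ki, RANK=un, TOR=mi:
underlying: me-vumed-uk-ba
1. f -> v, k -> g, p -> b, s -> z, t -> d / _ Z: fires at position(s) 9: mevumedugba
2. b -> p, d -> t, g -> k, v -> f, z -> s / _ #: no change
surface: mevumedugba


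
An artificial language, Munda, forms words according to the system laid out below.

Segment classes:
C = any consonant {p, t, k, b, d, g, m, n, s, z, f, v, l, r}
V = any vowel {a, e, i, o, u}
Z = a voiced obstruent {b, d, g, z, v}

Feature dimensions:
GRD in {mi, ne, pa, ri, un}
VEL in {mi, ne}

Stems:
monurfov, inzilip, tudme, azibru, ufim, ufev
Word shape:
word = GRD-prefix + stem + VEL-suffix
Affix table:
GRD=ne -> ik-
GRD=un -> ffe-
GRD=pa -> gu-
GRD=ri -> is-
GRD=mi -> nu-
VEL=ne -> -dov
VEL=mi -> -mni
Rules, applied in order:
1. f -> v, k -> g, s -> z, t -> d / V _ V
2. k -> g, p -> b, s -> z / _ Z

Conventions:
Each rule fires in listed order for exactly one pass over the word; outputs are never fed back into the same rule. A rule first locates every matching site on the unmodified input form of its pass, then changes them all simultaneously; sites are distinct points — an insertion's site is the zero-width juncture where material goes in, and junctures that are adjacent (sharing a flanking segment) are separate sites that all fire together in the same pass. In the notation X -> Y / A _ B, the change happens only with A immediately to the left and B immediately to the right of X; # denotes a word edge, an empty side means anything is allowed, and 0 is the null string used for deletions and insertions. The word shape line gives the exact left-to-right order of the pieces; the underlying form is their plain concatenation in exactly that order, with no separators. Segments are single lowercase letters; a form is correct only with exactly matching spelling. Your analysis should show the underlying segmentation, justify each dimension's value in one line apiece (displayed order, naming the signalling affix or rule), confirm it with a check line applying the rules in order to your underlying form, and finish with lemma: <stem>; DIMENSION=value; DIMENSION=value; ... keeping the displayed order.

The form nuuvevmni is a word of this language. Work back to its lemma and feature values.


underlying: nu-ufev-mni
GRD=mi - signalled by the affix nu-
VEL=mi - signalled by the affix -mni
check: nuufevmni -> nuuvevmni -> nuuvevmni
lemma: ufev; GRD=mi; VEL=mi


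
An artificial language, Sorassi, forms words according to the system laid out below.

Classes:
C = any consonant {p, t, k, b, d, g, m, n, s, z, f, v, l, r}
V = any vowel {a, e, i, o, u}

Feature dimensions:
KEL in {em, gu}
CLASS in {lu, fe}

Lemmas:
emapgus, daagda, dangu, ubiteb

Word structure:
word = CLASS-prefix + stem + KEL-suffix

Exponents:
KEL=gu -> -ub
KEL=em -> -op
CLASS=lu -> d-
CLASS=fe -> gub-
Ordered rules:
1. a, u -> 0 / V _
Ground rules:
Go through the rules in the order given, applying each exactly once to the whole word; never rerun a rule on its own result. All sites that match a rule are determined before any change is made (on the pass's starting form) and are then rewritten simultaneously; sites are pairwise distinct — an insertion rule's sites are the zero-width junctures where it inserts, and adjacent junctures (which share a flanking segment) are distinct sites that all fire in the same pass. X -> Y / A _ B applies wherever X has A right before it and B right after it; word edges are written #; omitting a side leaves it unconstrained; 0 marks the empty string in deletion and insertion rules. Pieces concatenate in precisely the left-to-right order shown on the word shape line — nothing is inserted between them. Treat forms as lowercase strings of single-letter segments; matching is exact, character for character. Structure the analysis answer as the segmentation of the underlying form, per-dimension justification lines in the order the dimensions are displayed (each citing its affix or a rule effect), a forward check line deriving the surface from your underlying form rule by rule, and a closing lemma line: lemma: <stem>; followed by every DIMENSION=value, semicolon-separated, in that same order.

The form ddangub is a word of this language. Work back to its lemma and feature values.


underlying: d-dangu-ub
KEL=gu - signalled by the affix -ub
CLASS=lu - signalled by the affix d-
check: ddanguub -> ddangub
lemma: dangu; KEL=gu; CLASS=lu


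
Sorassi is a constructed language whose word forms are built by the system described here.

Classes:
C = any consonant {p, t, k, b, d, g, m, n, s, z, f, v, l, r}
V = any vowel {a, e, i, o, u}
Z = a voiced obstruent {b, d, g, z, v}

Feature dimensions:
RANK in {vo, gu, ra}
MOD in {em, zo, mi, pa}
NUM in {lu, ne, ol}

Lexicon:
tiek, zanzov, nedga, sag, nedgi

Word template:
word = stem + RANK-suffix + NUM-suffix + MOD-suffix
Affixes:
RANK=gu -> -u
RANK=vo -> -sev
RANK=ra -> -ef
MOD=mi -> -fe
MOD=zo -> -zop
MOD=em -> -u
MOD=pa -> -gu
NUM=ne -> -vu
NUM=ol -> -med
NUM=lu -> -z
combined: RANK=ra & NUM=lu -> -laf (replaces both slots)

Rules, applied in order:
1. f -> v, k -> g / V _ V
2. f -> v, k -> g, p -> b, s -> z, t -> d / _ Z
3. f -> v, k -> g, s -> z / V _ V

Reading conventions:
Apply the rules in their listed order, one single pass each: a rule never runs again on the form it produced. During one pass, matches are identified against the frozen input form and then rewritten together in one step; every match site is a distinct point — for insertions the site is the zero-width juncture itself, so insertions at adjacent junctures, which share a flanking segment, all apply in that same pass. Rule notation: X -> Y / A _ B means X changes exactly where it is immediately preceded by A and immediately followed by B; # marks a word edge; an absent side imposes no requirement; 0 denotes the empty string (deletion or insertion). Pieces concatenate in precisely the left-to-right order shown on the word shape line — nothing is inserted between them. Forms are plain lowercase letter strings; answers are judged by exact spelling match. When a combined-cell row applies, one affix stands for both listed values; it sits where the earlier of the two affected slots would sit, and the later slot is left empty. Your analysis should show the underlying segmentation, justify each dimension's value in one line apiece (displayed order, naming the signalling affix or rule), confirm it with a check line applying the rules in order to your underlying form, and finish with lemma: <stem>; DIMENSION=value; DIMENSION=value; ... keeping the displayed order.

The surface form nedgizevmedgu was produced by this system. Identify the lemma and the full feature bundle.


underlying: nedgi-sev-med-gu
RANK=vo - signalled by the affix -sev
MOD=pa - signalled by the affix -gu
NUM=ol - signalled by the affix -med
check: nedgisevmedgu -> nedgisevmedgu -> nedgisevmedgu -> nedgizevmedgu
lemma: nedgi; RANK=vo; MOD=pa; NUM=ol


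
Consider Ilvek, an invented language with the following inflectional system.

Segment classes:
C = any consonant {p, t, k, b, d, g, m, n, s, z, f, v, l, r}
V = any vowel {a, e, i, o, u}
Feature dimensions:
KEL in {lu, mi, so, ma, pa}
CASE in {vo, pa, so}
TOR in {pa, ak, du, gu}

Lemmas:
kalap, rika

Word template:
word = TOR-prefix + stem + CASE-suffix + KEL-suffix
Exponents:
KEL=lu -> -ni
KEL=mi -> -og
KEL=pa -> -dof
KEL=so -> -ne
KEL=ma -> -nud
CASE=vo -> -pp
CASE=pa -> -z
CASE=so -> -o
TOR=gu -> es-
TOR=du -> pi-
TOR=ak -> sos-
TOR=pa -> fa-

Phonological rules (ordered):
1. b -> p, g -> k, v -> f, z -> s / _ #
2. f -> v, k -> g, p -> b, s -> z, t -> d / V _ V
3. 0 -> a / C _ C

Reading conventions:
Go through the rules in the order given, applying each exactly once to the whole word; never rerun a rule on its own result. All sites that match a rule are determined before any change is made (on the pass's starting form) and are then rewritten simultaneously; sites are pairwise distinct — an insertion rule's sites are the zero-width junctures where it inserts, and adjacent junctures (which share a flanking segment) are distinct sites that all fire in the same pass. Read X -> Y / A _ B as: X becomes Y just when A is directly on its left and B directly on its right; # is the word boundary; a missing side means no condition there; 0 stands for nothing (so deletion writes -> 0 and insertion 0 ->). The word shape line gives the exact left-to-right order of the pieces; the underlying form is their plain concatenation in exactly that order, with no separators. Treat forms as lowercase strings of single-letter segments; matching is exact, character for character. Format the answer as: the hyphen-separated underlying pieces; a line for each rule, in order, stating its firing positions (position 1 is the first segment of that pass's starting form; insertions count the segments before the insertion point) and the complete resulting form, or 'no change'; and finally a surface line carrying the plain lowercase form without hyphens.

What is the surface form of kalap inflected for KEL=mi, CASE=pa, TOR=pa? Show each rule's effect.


underlying: fa-kalap-z-og
1. b -> p, g -> k, v -> f, z -> s / _ #: fires at position(s) 10: fakalapzok
2. f -> v, k -> g, p -> b, s -> z, t -> d / V _ V: fires at position(s) 3: fagalapzok
3. 0 -> a / C _ C: inserts after position(s) 7: fagalapazok
surface: fagalapazok


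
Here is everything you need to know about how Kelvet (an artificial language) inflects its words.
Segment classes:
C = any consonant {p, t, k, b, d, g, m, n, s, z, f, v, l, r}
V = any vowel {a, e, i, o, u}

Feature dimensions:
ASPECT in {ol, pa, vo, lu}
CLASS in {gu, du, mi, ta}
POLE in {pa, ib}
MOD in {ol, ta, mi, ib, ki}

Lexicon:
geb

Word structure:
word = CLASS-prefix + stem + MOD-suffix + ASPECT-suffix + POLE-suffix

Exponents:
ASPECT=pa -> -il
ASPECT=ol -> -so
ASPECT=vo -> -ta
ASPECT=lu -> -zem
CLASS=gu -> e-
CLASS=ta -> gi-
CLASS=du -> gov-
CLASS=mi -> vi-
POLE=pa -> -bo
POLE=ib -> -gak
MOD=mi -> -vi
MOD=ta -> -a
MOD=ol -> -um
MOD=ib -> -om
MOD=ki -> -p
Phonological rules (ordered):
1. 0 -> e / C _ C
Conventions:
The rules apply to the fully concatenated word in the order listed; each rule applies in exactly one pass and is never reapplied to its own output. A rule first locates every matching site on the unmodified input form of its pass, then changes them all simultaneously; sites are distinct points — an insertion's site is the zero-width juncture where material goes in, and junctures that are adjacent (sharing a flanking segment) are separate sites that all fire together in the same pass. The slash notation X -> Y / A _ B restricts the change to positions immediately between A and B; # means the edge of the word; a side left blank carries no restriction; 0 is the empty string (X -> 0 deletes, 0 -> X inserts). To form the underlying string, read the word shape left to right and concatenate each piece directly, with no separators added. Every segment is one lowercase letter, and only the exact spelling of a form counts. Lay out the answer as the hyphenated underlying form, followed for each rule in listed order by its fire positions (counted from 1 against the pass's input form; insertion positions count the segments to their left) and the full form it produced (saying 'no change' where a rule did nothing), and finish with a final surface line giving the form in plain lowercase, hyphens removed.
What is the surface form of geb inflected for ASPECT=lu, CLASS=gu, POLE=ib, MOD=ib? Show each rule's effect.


underlying: e-geb-om-zem-gak
1. 0 -> e / C _ C: inserts after position(s) 6, 9: egebomezemegak
surface: egebomezemegak
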